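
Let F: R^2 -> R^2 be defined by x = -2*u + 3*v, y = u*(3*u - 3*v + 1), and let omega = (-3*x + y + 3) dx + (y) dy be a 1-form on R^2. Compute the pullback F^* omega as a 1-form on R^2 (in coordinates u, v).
F^* omega = (18*u^3 - 27*u^2*v + 3*u^2 + 9*u*v^2 - 13*u + 18*v - 6) du + (-9*u^3 + 9*u^2*v + 6*u^2 - 9*u*v + 21*u - 27*v + 9) dv

Using F^*(f dg) = (f ∘ F) d(g ∘ F), substitute each coordinate x_i by F_i(u, v) in f_i, and replace dx_i by d F_i = (∂F_i/∂u) du + (∂F_i/∂v) dv.
  For the x component: f_1(F) = 3*u^2 - 3*u*v + 7*u - 9*v + 3; d F_1 = (-2) du + (3) dv
  For the y component: f_2(F) = u*(3*u - 3*v + 1); d F_2 = (6*u - 3*v + 1) du + (-3*u) dv
Combining and collecting du, dv coefficients:
  coeff of du: 18*u^3 - 27*u^2*v + 3*u^2 + 9*u*v^2 - 13*u + 18*v - 6
  coeff of dv: -9*u^3 + 9*u^2*v + 6*u^2 - 9*u*v + 21*u - 27*v + 9
F^* omega = (18*u^3 - 27*u^2*v + 3*u^2 + 9*u*v^2 - 13*u + 18*v - 6) du + (-9*u^3 + 9*u^2*v + 6*u^2 - 9*u*v + 21*u - 27*v + 9) dv.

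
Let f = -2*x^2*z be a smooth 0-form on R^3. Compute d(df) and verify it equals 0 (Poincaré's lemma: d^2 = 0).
d(df) = 0

Step 1: df = sum_i (∂f/∂x_i) dx_i = (-4*x*z) dx + (0) dy + (-2*x^2) dz.
Step 2: Apply d again. Using the 1-form formula, the coefficient of dx ∧ dy in d(df) is ∂^2 f/∂x ∂y - ∂^2 f/∂y ∂x = (0) - (0) = 0 (equality of mixed partials for smooth f).
Similarly for dx ∧ dz and dy ∧ dz — all coefficients vanish. So d(df) = 0.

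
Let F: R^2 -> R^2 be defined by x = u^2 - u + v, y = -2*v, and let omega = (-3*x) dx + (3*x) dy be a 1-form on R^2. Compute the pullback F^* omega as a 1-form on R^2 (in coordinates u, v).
F^* omega = (-6*u^3 + 9*u^2 - 6*u*v - 3*u + 3*v) du + (-9*u^2 + 9*u - 9*v) dv

Using F^*(f dg) = (f ∘ F) d(g ∘ F), substitute each coordinate x_i by F_i(u, v) in f_i, and replace dx_i by d F_i = (∂F_i/∂u) du + (∂F_i/∂v) dv.
  For the x component: f_1(F) = -3*u^2 + 3*u - 3*v; d F_1 = (2*u - 1) du + (1) dv
  For the y component: f_2(F) = 3*u^2 - 3*u + 3*v; d F_2 = (0) du + (-2) dv
Combining and collecting du, dv coefficients:
  coeff of du: -6*u^3 + 9*u^2 - 6*u*v - 3*u + 3*v
  coeff of dv: -9*u^2 + 9*u - 9*v
F^* omega = (-6*u^3 + 9*u^2 - 6*u*v - 3*u + 3*v) du + (-9*u^2 + 9*u - 9*v) dv.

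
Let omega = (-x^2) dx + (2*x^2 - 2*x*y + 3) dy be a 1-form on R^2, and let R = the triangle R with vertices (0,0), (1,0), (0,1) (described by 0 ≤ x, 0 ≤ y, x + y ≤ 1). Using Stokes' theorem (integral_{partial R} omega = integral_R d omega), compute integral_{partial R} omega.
integral_(partial R) omega = 1/3

Stokes: integral_partial_R omega = integral_R d omega with d omega = (∂Q/∂x - ∂P/∂y) dx ∧ dy.
  ∂Q/∂x = 4*x - 2*y
  ∂P/∂y = 0
  integrand = ∂Q/∂x - ∂P/∂y = 4*x - 2*y.
Integrating over R: integral_0^1 integral_0^{1-x} (4*x - 2*y) dy dx = 1/3.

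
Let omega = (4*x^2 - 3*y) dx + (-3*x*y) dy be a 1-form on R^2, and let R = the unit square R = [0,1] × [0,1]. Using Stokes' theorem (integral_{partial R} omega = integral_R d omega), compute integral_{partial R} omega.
integral_(partial R) omega = 3/2

Stokes: integral_partial_R omega = integral_R d omega with d omega = (∂Q/∂x - ∂P/∂y) dx ∧ dy.
  ∂Q/∂x = -3*y
  ∂P/∂y = -3
  integrand = ∂Q/∂x - ∂P/∂y = 3 - 3*y.
Integrating over R: integral_0^1 integral_0^1 (3 - 3*y) dx dy = 3/2.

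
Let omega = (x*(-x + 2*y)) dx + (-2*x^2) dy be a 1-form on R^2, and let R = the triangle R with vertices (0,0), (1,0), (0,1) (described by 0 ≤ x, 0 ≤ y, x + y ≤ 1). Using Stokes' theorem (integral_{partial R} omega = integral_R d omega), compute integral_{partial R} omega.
integral_(partial R) omega = -1

Stokes: integral_partial_R omega = integral_R d omega with d omega = (∂Q/∂x - ∂P/∂y) dx ∧ dy.
  ∂Q/∂x = -4*x
  ∂P/∂y = 2*x
  integrand = ∂Q/∂x - ∂P/∂y = -6*x.
Integrating over R: integral_0^1 integral_0^{1-x} (-6*x) dy dx = -1.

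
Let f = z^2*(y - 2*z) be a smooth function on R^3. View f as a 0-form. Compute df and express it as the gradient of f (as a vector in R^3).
df = (0) dx + (z^2) dy + (2*z*(y - 3*z)) dz; grad f = (0, z^2, 2*z*(y - 3*z))

For a 0-form f, d f = (∂f/∂x) dx + (∂f/∂y) dy + (∂f/∂z) dz. The components of the vector representation are exactly the entries of grad f in Cartesian coordinates:
  ∂f/∂x = 0
  ∂f/∂y = z^2
  ∂f/∂z = 2*z*(y - 3*z).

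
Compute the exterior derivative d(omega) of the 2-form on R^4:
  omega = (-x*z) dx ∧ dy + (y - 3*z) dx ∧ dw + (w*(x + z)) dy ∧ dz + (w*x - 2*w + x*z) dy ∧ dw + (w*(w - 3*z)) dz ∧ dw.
d(omega) = (w - x) dx ∧ dy ∧ dz + (w + z - 1) dx ∧ dy ∧ dw + (3) dx ∧ dz ∧ dw + (z) dy ∧ dz ∧ dw

For a 2-form omega = sum_{i<j} g_{ij} dx_i ∧ dx_j, the exterior derivative is
  d(omega) = sum_{i<j} d(g_{ij}) ∧ dx_i ∧ dx_j = sum_{i<j, k} (∂g_{ij}/∂x_k) dx_k ∧ dx_i ∧ dx_j.
Expand each term, using dx_k ∧ dx_i ∧ dx_j = sgn(permutation) dx_{(a)} ∧ dx_{(b)} ∧ dx_{(c)} with (a < b < c) sorted:
  d(-x*z) includes (∂/∂z)(-x*z) dz = (-x) dz, which multiplied by dx ∧ dy gives (-x) dx ∧ dy ∧ dz
  d(y - 3*z) includes (∂/∂y)(y - 3*z) dy = (1) dy, which multiplied by dx ∧ dw gives (-1) dx ∧ dy ∧ dw
  d(y - 3*z) includes (∂/∂z)(y - 3*z) dz = (-3) dz, which multiplied by dx ∧ dw gives (3) dx ∧ dz ∧ dw
  d(w*(x + z)) includes (∂/∂x)(w*(x + z)) dx = (w) dx, which multiplied by dy ∧ dz gives (w) dx ∧ dy ∧ dz
  d(w*(x + z)) includes (∂/∂w)(w*(x + z)) dw = (x + z) dw, which multiplied by dy ∧ dz gives (x + z) dy ∧ dz ∧ dw
  d(w*x - 2*w + x*z) includes (∂/∂x)(w*x - 2*w + x*z) dx = (w + z) dx, which multiplied by dy ∧ dw gives (w + z) dx ∧ dy ∧ dw
  d(w*x - 2*w + x*z) includes (∂/∂z)(w*x - 2*w + x*z) dz = (x) dz, which multiplied by dy ∧ dw gives (-x) dy ∧ dz ∧ dw
Collecting like 3-forms: d(omega) = (w - x) dx ∧ dy ∧ dz + (w + z - 1) dx ∧ dy ∧ dw + (3) dx ∧ dz ∧ dw + (z) dy ∧ dz ∧ dw.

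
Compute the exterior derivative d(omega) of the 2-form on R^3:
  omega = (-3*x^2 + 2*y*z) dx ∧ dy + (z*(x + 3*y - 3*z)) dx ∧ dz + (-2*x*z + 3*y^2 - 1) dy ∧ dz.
d(omega) = (2*y - 5*z) dx ∧ dy ∧ dz

For a 2-form omega = sum_{i<j} g_{ij} dx_i ∧ dx_j, the exterior derivative is
  d(omega) = sum_{i<j} d(g_{ij}) ∧ dx_i ∧ dx_j = sum_{i<j, k} (∂g_{ij}/∂x_k) dx_k ∧ dx_i ∧ dx_j.
Expand each term, using dx_k ∧ dx_i ∧ dx_j = sgn(permutation) dx_{(a)} ∧ dx_{(b)} ∧ dx_{(c)} with (a < b < c) sorted:
  d(-3*x^2 + 2*y*z) includes (∂/∂z)(-3*x^2 + 2*y*z) dz = (2*y) dz, which multiplied by dx ∧ dy gives (2*y) dx ∧ dy ∧ dz
  d(z*(x + 3*y - 3*z)) includes (∂/∂y)(z*(x + 3*y - 3*z)) dy = (3*z) dy, which multiplied by dx ∧ dz gives (-3*z) dx ∧ dy ∧ dz
  d(-2*x*z + 3*y^2 - 1) includes (∂/∂x)(-2*x*z + 3*y^2 - 1) dx = (-2*z) dx, which multiplied by dy ∧ dz gives (-2*z) dx ∧ dy ∧ dz
Collecting like 3-forms: d(omega) = (2*y - 5*z) dx ∧ dy ∧ dz.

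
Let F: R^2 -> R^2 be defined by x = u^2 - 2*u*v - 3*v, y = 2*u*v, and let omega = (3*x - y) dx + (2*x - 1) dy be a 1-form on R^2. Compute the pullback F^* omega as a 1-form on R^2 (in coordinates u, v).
F^* omega = (6*u^3 - 18*u^2*v + 8*u*v^2 - 18*u*v + 6*v^2 - 2*v) du + (-2*u^3 + 8*u^2*v - 9*u^2 + 30*u*v - 2*u + 27*v) dv

Using F^*(f dg) = (f ∘ F) d(g ∘ F), substitute each coordinate x_i by F_i(u, v) in f_i, and replace dx_i by d F_i = (∂F_i/∂u) du + (∂F_i/∂v) dv.
  For the x component: f_1(F) = 3*u^2 - 8*u*v - 9*v; d F_1 = (2*u - 2*v) du + (-2*u - 3) dv
  For the y component: f_2(F) = 2*u^2 - 4*u*v - 6*v - 1; d F_2 = (2*v) du + (2*u) dv
Combining and collecting du, dv coefficients:
  coeff of du: 6*u^3 - 18*u^2*v + 8*u*v^2 - 18*u*v + 6*v^2 - 2*v
  coeff of dv: -2*u^3 + 8*u^2*v - 9*u^2 + 30*u*v - 2*u + 27*v
F^* omega = (6*u^3 - 18*u^2*v + 8*u*v^2 - 18*u*v + 6*v^2 - 2*v) du + (-2*u^3 + 8*u^2*v - 9*u^2 + 30*u*v - 2*u + 27*v) dv.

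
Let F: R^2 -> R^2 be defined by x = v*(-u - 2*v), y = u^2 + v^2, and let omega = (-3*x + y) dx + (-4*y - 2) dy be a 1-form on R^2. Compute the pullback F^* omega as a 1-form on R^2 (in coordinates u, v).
F^* omega = (-8*u^3 - u^2*v - 11*u*v^2 - 4*u - 7*v^3) du + (-u^3 - 15*u^2*v - 19*u*v^2 - 36*v^3 - 4*v) dv

Using F^*(f dg) = (f ∘ F) d(g ∘ F), substitute each coordinate x_i by F_i(u, v) in f_i, and replace dx_i by d F_i = (∂F_i/∂u) du + (∂F_i/∂v) dv.
  For the x component: f_1(F) = u^2 + 3*u*v + 7*v^2; d F_1 = (-v) du + (-u - 4*v) dv
  For the y component: f_2(F) = -4*u^2 - 4*v^2 - 2; d F_2 = (2*u) du + (2*v) dv
Combining and collecting du, dv coefficients:
  coeff of du: -8*u^3 - u^2*v - 11*u*v^2 - 4*u - 7*v^3
  coeff of dv: -u^3 - 15*u^2*v - 19*u*v^2 - 36*v^3 - 4*v
F^* omega = (-8*u^3 - u^2*v - 11*u*v^2 - 4*u - 7*v^3) du + (-u^3 - 15*u^2*v - 19*u*v^2 - 36*v^3 - 4*v) dv.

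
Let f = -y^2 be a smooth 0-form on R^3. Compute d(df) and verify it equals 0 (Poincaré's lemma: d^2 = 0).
d(df) = 0

Step 1: df = sum_i (∂f/∂x_i) dx_i = (0) dx + (-2*y) dy + (0) dz.
Step 2: Apply d again. Using the 1-form formula, the coefficient of dx ∧ dy in d(df) is ∂^2 f/∂x ∂y - ∂^2 f/∂y ∂x = (0) - (0) = 0 (equality of mixed partials for smooth f).
Similarly for dx ∧ dz and dy ∧ dz — all coefficients vanish. So d(df) = 0.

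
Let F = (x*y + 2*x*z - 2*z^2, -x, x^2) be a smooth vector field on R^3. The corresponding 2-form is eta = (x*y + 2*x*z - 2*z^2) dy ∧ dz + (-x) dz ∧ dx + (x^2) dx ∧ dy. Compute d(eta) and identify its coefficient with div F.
d(eta) = (y + 2*z) dx ∧ dy ∧ dz; div F = y + 2*z

For a 2-form in R^3 of the form above, applying d gives a 3-form with coefficient ∂P/∂x + ∂Q/∂y + ∂R/∂z:
  ∂P/∂x = y + 2*z
  ∂Q/∂y = 0
  ∂R/∂z = 0
Sum = y + 2*z, which is exactly div F.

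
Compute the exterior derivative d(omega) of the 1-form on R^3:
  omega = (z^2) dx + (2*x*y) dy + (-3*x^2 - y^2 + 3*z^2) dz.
d(omega) = (2*y) dx ∧ dy + (-6*x - 2*z) dx ∧ dz + (-2*y) dy ∧ dz

For a 1-form omega = sum_i f_i dx_i, the exterior derivative is
  d(omega) = sum_{i < j} (∂f_j/∂x_i - ∂f_i/∂x_j) dx_i ∧ dx_j.
  coefficient of dx ∧ dy: ∂f_2/∂x - ∂f_1/∂y = ∂(2*x*y)/∂x - ∂(z^2)/∂y = 2*y
  coefficient of dx ∧ dz: ∂f_3/∂x - ∂f_1/∂z = ∂(-3*x^2 - y^2 + 3*z^2)/∂x - ∂(z^2)/∂z = -6*x - 2*z
  coefficient of dy ∧ dz: ∂f_3/∂y - ∂f_2/∂z = ∂(-3*x^2 - y^2 + 3*z^2)/∂y - ∂(2*x*y)/∂z = -2*y
Assembling: d(omega) = (2*y) dx ∧ dy + (-6*x - 2*z) dx ∧ dz + (-2*y) dy ∧ dz.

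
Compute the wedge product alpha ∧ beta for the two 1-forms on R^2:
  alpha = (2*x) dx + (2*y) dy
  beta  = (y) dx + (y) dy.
alpha ∧ beta = (2*y*(x - y)) dx ∧ dy

Distribute the wedge, using dx_i ∧ dx_j = -dx_j ∧ dx_i and dx_i ∧ dx_i = 0. For each pair (i, j) with i < j, the coefficient of dx_i ∧ dx_j in alpha ∧ beta is (alpha_i * beta_j - alpha_j * beta_i). Collecting: alpha ∧ beta = (2*y*(x - y)) dx ∧ dy.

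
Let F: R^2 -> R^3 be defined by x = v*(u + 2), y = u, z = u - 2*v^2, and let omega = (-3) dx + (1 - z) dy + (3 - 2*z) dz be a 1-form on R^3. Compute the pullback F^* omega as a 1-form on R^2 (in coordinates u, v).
F^* omega = (-3*u + 6*v^2 - 3*v + 4) du + (8*u*v - 3*u - 16*v^3 - 12*v - 6) dv

Using F^*(f dg) = (f ∘ F) d(g ∘ F), substitute each coordinate x_i by F_i(u, v) in f_i, and replace dx_i by d F_i = (∂F_i/∂u) du + (∂F_i/∂v) dv.
  For the x component: f_1(F) = -3; d F_1 = (v) du + (u + 2) dv
  For the y component: f_2(F) = -u + 2*v^2 + 1; d F_2 = (1) du + (0) dv
  For the z component: f_3(F) = -2*u + 4*v^2 + 3; d F_3 = (1) du + (-4*v) dv
Combining and collecting du, dv coefficients:
  coeff of du: -3*u + 6*v^2 - 3*v + 4
  coeff of dv: 8*u*v - 3*u - 16*v^3 - 12*v - 6
F^* omega = (-3*u + 6*v^2 - 3*v + 4) du + (8*u*v - 3*u - 16*v^3 - 12*v - 6) dv.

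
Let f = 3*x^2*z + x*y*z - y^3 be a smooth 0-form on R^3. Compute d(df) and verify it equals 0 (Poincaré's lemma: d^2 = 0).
d(df) = 0

Step 1: df = sum_i (∂f/∂x_i) dx_i = (z*(6*x + y)) dx + (x*z - 3*y^2) dy + (x*(3*x + y)) dz.
Step 2: Apply d again. Using the 1-form formula, the coefficient of dx ∧ dy in d(df) is ∂^2 f/∂x ∂y - ∂^2 f/∂y ∂x = (z) - (z) = 0 (equality of mixed partials for smooth f).
Similarly for dx ∧ dz and dy ∧ dz — all coefficients vanish. So d(df) = 0.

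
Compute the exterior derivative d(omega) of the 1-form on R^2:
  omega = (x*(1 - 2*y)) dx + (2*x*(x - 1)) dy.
d(omega) = (6*x - 2) dx ∧ dy

For a 1-form omega = sum_i f_i dx_i, the exterior derivative is
  d(omega) = sum_{i < j} (∂f_j/∂x_i - ∂f_i/∂x_j) dx_i ∧ dx_j.
  coefficient of dx ∧ dy: ∂f_2/∂x - ∂f_1/∂y = ∂(2*x*(x - 1))/∂x - ∂(x*(1 - 2*y))/∂y = 6*x - 2
Assembling: d(omega) = (6*x - 2) dx ∧ dy.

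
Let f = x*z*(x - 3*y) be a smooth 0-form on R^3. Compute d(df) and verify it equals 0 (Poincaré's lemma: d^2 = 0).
d(df) = 0

Step 1: df = sum_i (∂f/∂x_i) dx_i = (z*(2*x - 3*y)) dx + (-3*x*z) dy + (x*(x - 3*y)) dz.
Step 2: Apply d again. Using the 1-form formula, the coefficient of dx ∧ dy in d(df) is ∂^2 f/∂x ∂y - ∂^2 f/∂y ∂x = (-3*z) - (-3*z) = 0 (equality of mixed partials for smooth f).
Similarly for dx ∧ dz and dy ∧ dz — all coefficients vanish. So d(df) = 0.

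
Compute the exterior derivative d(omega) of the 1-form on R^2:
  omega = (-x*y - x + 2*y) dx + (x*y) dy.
d(omega) = (x + y - 2) dx ∧ dy

For a 1-form omega = sum_i f_i dx_i, the exterior derivative is
  d(omega) = sum_{i < j} (∂f_j/∂x_i - ∂f_i/∂x_j) dx_i ∧ dx_j.
  coefficient of dx ∧ dy: ∂f_2/∂x - ∂f_1/∂y = ∂(x*y)/∂x - ∂(-x*y - x + 2*y)/∂y = x + y - 2
Assembling: d(omega) = (x + y - 2) dx ∧ dy.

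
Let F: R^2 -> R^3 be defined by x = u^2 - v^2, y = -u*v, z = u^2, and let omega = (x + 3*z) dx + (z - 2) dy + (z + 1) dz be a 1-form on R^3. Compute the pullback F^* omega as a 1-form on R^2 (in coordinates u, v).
F^* omega = (10*u^3 - u^2*v - 2*u*v^2 + 2*u + 2*v) du + (-u^3 - 8*u^2*v + 2*u + 2*v^3) dv

Using F^*(f dg) = (f ∘ F) d(g ∘ F), substitute each coordinate x_i by F_i(u, v) in f_i, and replace dx_i by d F_i = (∂F_i/∂u) du + (∂F_i/∂v) dv.
  For the x component: f_1(F) = 4*u^2 - v^2; d F_1 = (2*u) du + (-2*v) dv
  For the y component: f_2(F) = u^2 - 2; d F_2 = (-v) du + (-u) dv
  For the z component: f_3(F) = u^2 + 1; d F_3 = (2*u) du + (0) dv
Combining and collecting du, dv coefficients:
  coeff of du: 10*u^3 - u^2*v - 2*u*v^2 + 2*u + 2*v
  coeff of dv: -u^3 - 8*u^2*v + 2*u + 2*v^3
F^* omega = (10*u^3 - u^2*v - 2*u*v^2 + 2*u + 2*v) du + (-u^3 - 8*u^2*v + 2*u + 2*v^3) dv.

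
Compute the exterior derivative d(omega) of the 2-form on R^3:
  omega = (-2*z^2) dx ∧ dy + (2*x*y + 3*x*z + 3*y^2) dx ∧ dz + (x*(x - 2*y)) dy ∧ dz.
d(omega) = (-8*y - 4*z) dx ∧ dy ∧ dz

For a 2-form omega = sum_{i<j} g_{ij} dx_i ∧ dx_j, the exterior derivative is
  d(omega) = sum_{i<j} d(g_{ij}) ∧ dx_i ∧ dx_j = sum_{i<j, k} (∂g_{ij}/∂x_k) dx_k ∧ dx_i ∧ dx_j.
Expand each term, using dx_k ∧ dx_i ∧ dx_j = sgn(permutation) dx_{(a)} ∧ dx_{(b)} ∧ dx_{(c)} with (a < b < c) sorted:
  d(-2*z^2) includes (∂/∂z)(-2*z^2) dz = (-4*z) dz, which multiplied by dx ∧ dy gives (-4*z) dx ∧ dy ∧ dz
  d(2*x*y + 3*x*z + 3*y^2) includes (∂/∂y)(2*x*y + 3*x*z + 3*y^2) dy = (2*x + 6*y) dy, which multiplied by dx ∧ dz gives (-2*x - 6*y) dx ∧ dy ∧ dz
  d(x*(x - 2*y)) includes (∂/∂x)(x*(x - 2*y)) dx = (2*x - 2*y) dx, which multiplied by dy ∧ dz gives (2*x - 2*y) dx ∧ dy ∧ dz
Collecting like 3-forms: d(omega) = (-8*y - 4*z) dx ∧ dy ∧ dz.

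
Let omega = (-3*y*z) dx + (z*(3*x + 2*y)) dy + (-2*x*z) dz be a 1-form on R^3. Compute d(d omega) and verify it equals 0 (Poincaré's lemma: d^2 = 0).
d(d omega) = 0

Step 1: d omega = sum_{i<j} (∂f_j/∂x_i - ∂f_i/∂x_j) dx_i ∧ dx_j:
  coeff of dx ∧ dy: 6*z
  coeff of dx ∧ dz: 3*y - 2*z
  coeff of dy ∧ dz: -3*x - 2*y
Step 2: Apply d again to each 2-form coefficient. The only possible 3-form in R^3 is dx ∧ dy ∧ dz, with coefficient
  ∂(coeff of dy∧dz)/∂x - ∂(coeff of dx∧dz)/∂y + ∂(coeff of dx∧dy)/∂z
  = ∂/∂x (-3*x - 2*y) - ∂/∂y (3*y - 2*z) + ∂/∂z (6*z).
Each of these terms simplifies to sums of mixed partials that cancel in pairs. The result is 0 (by equality of mixed partials for smooth functions — Schwarz / Clairaut).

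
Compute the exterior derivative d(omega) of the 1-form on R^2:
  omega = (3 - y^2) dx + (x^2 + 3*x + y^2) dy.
d(omega) = (2*x + 2*y + 3) dx ∧ dy

For a 1-form omega = sum_i f_i dx_i, the exterior derivative is
  d(omega) = sum_{i < j} (∂f_j/∂x_i - ∂f_i/∂x_j) dx_i ∧ dx_j.
  coefficient of dx ∧ dy: ∂f_2/∂x - ∂f_1/∂y = ∂(x^2 + 3*x + y^2)/∂x - ∂(3 - y^2)/∂y = 2*x + 2*y + 3
Assembling: d(omega) = (2*x + 2*y + 3) dx ∧ dy.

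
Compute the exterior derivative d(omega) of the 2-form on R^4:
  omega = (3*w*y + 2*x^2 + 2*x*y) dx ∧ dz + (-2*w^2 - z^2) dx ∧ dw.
d(omega) = (-3*w - 2*x) dx ∧ dy ∧ dz + (3*y + 2*z) dx ∧ dz ∧ dw

For a 2-form omega = sum_{i<j} g_{ij} dx_i ∧ dx_j, the exterior derivative is
  d(omega) = sum_{i<j} d(g_{ij}) ∧ dx_i ∧ dx_j = sum_{i<j, k} (∂g_{ij}/∂x_k) dx_k ∧ dx_i ∧ dx_j.
Expand each term, using dx_k ∧ dx_i ∧ dx_j = sgn(permutation) dx_{(a)} ∧ dx_{(b)} ∧ dx_{(c)} with (a < b < c) sorted:
  d(3*w*y + 2*x^2 + 2*x*y) includes (∂/∂y)(3*w*y + 2*x^2 + 2*x*y) dy = (3*w + 2*x) dy, which multiplied by dx ∧ dz gives (-3*w - 2*x) dx ∧ dy ∧ dz
  d(3*w*y + 2*x^2 + 2*x*y) includes (∂/∂w)(3*w*y + 2*x^2 + 2*x*y) dw = (3*y) dw, which multiplied by dx ∧ dz gives (3*y) dx ∧ dz ∧ dw
  d(-2*w^2 - z^2) includes (∂/∂z)(-2*w^2 - z^2) dz = (-2*z) dz, which multiplied by dx ∧ dw gives (2*z) dx ∧ dz ∧ dw
Collecting like 3-forms: d(omega) = (-3*w - 2*x) dx ∧ dy ∧ dz + (3*y + 2*z) dx ∧ dz ∧ dw.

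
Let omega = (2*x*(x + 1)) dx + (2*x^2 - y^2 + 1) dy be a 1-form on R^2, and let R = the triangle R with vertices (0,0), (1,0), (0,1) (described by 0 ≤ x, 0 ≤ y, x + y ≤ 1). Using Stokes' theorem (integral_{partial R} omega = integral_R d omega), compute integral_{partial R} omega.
integral_(partial R) omega = 2/3

Stokes: integral_partial_R omega = integral_R d omega with d omega = (∂Q/∂x - ∂P/∂y) dx ∧ dy.
  ∂Q/∂x = 4*x
  ∂P/∂y = 0
  integrand = ∂Q/∂x - ∂P/∂y = 4*x.
Integrating over R: integral_0^1 integral_0^{1-x} (4*x) dy dx = 2/3.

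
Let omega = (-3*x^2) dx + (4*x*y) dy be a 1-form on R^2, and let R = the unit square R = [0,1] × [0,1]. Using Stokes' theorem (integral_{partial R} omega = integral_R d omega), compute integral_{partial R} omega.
integral_(partial R) omega = 2

Stokes: integral_partial_R omega = integral_R d omega with d omega = (∂Q/∂x - ∂P/∂y) dx ∧ dy.
  ∂Q/∂x = 4*y
  ∂P/∂y = 0
  integrand = ∂Q/∂x - ∂P/∂y = 4*y.
Integrating over R: integral_0^1 integral_0^1 (4*y) dx dy = 2.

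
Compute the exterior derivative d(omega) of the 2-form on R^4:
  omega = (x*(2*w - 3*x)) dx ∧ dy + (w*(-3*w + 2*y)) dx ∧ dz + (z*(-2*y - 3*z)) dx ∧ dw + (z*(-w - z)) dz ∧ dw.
d(omega) = (2*x + 2*z) dx ∧ dy ∧ dw + (-2*w) dx ∧ dy ∧ dz + (-6*w + 4*y + 6*z) dx ∧ dz ∧ dw

For a 2-form omega = sum_{i<j} g_{ij} dx_i ∧ dx_j, the exterior derivative is
  d(omega) = sum_{i<j} d(g_{ij}) ∧ dx_i ∧ dx_j = sum_{i<j, k} (∂g_{ij}/∂x_k) dx_k ∧ dx_i ∧ dx_j.
Expand each term, using dx_k ∧ dx_i ∧ dx_j = sgn(permutation) dx_{(a)} ∧ dx_{(b)} ∧ dx_{(c)} with (a < b < c) sorted:
  d(x*(2*w - 3*x)) includes (∂/∂w)(x*(2*w - 3*x)) dw = (2*x) dw, which multiplied by dx ∧ dy gives (2*x) dx ∧ dy ∧ dw
  d(w*(-3*w + 2*y)) includes (∂/∂y)(w*(-3*w + 2*y)) dy = (2*w) dy, which multiplied by dx ∧ dz gives (-2*w) dx ∧ dy ∧ dz
  d(w*(-3*w + 2*y)) includes (∂/∂w)(w*(-3*w + 2*y)) dw = (-6*w + 2*y) dw, which multiplied by dx ∧ dz gives (-6*w + 2*y) dx ∧ dz ∧ dw
  d(z*(-2*y - 3*z)) includes (∂/∂y)(z*(-2*y - 3*z)) dy = (-2*z) dy, which multiplied by dx ∧ dw gives (2*z) dx ∧ dy ∧ dw
  d(z*(-2*y - 3*z)) includes (∂/∂z)(z*(-2*y - 3*z)) dz = (-2*y - 6*z) dz, which multiplied by dx ∧ dw gives (2*y + 6*z) dx ∧ dz ∧ dw
Collecting like 3-forms: d(omega) = (2*x + 2*z) dx ∧ dy ∧ dw + (-2*w) dx ∧ dy ∧ dz + (-6*w + 4*y + 6*z) dx ∧ dz ∧ dw.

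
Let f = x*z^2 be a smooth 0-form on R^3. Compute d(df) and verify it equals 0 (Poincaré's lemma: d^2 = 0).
d(df) = 0

Step 1: df = sum_i (∂f/∂x_i) dx_i = (z^2) dx + (0) dy + (2*x*z) dz.
Step 2: Apply d again. Using the 1-form formula, the coefficient of dx ∧ dy in d(df) is ∂^2 f/∂x ∂y - ∂^2 f/∂y ∂x = (0) - (0) = 0 (equality of mixed partials for smooth f).
Similarly for dx ∧ dz and dy ∧ dz — all coefficients vanish. So d(df) = 0.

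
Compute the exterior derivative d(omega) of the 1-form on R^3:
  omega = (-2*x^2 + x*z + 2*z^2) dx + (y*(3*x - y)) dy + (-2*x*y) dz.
d(omega) = (3*y) dx ∧ dy + (-x - 2*y - 4*z) dx ∧ dz + (-2*x) dy ∧ dz

For a 1-form omega = sum_i f_i dx_i, the exterior derivative is
  d(omega) = sum_{i < j} (∂f_j/∂x_i - ∂f_i/∂x_j) dx_i ∧ dx_j.
  coefficient of dx ∧ dy: ∂f_2/∂x - ∂f_1/∂y = ∂(y*(3*x - y))/∂x - ∂(-2*x^2 + x*z + 2*z^2)/∂y = 3*y
  coefficient of dx ∧ dz: ∂f_3/∂x - ∂f_1/∂z = ∂(-2*x*y)/∂x - ∂(-2*x^2 + x*z + 2*z^2)/∂z = -x - 2*y - 4*z
  coefficient of dy ∧ dz: ∂f_3/∂y - ∂f_2/∂z = ∂(-2*x*y)/∂y - ∂(y*(3*x - y))/∂z = -2*x
Assembling: d(omega) = (3*y) dx ∧ dy + (-x - 2*y - 4*z) dx ∧ dz + (-2*x) dy ∧ dz.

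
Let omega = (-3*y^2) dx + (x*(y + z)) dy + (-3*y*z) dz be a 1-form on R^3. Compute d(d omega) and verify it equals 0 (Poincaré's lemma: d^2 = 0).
d(d omega) = 0

Step 1: d omega = sum_{i<j} (∂f_j/∂x_i - ∂f_i/∂x_j) dx_i ∧ dx_j:
  coeff of dx ∧ dy: 7*y + z
  coeff of dx ∧ dz: 0
  coeff of dy ∧ dz: -x - 3*z
Step 2: Apply d again to each 2-form coefficient. The only possible 3-form in R^3 is dx ∧ dy ∧ dz, with coefficient
  ∂(coeff of dy∧dz)/∂x - ∂(coeff of dx∧dz)/∂y + ∂(coeff of dx∧dy)/∂z
  = ∂/∂x (-x - 3*z) - ∂/∂y (0) + ∂/∂z (7*y + z).
Each of these terms simplifies to sums of mixed partials that cancel in pairs. The result is 0 (by equality of mixed partials for smooth functions — Schwarz / Clairaut).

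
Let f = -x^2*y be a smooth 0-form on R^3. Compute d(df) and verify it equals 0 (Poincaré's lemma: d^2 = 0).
d(df) = 0

Step 1: df = sum_i (∂f/∂x_i) dx_i = (-2*x*y) dx + (-x^2) dy + (0) dz.
Step 2: Apply d again. Using the 1-form formula, the coefficient of dx ∧ dy in d(df) is ∂^2 f/∂x ∂y - ∂^2 f/∂y ∂x = (-2*x) - (-2*x) = 0 (equality of mixed partials for smooth f).
Similarly for dx ∧ dz and dy ∧ dz — all coefficients vanish. So d(df) = 0.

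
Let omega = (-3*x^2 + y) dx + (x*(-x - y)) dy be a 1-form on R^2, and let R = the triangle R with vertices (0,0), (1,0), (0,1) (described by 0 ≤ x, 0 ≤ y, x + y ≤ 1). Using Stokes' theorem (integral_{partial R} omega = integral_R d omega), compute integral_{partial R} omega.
integral_(partial R) omega = -1

Stokes: integral_partial_R omega = integral_R d omega with d omega = (∂Q/∂x - ∂P/∂y) dx ∧ dy.
  ∂Q/∂x = -2*x - y
  ∂P/∂y = 1
  integrand = ∂Q/∂x - ∂P/∂y = -2*x - y - 1.
Integrating over R: integral_0^1 integral_0^{1-x} (-2*x - y - 1) dy dx = -1.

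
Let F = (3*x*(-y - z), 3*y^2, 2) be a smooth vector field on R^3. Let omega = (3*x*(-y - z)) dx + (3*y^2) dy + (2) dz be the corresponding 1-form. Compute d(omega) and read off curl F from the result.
d(omega) = (0) dy ∧ dz + (-3*x) dz ∧ dx + (3*x) dx ∧ dy; curl F = (0, -3*x, 3*x)

d omega = sum_{i<j} (∂f_j/∂x_i - ∂f_i/∂x_j) dx_i ∧ dx_j. Under the identification (dy ∧ dz, dz ∧ dx, dx ∧ dy) ↔ (e_x, e_y, e_z), the coefficients are exactly the components of curl F. Compute:
  ∂R/∂y - ∂Q/∂z = (0) - (0) = 0
  ∂P/∂z - ∂R/∂x = (-3*x) - (0) = -3*x
  ∂Q/∂x - ∂P/∂y = (0) - (-3*x) = 3*x.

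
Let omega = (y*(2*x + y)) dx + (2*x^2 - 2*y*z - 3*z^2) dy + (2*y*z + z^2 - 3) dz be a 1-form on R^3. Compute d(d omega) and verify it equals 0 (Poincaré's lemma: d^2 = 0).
d(d omega) = 0

Step 1: d omega = sum_{i<j} (∂f_j/∂x_i - ∂f_i/∂x_j) dx_i ∧ dx_j:
  coeff of dx ∧ dy: 2*x - 2*y
  coeff of dx ∧ dz: 0
  coeff of dy ∧ dz: 2*y + 8*z
Step 2: Apply d again to each 2-form coefficient. The only possible 3-form in R^3 is dx ∧ dy ∧ dz, with coefficient
  ∂(coeff of dy∧dz)/∂x - ∂(coeff of dx∧dz)/∂y + ∂(coeff of dx∧dy)/∂z
  = ∂/∂x (2*y + 8*z) - ∂/∂y (0) + ∂/∂z (2*x - 2*y).
Each of these terms simplifies to sums of mixed partials that cancel in pairs. The result is 0 (by equality of mixed partials for smooth functions — Schwarz / Clairaut).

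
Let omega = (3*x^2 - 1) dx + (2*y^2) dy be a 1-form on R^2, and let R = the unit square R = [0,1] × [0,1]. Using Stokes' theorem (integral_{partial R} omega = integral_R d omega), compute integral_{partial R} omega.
integral_(partial R) omega = 0

Stokes: integral_partial_R omega = integral_R d omega with d omega = (∂Q/∂x - ∂P/∂y) dx ∧ dy.
  ∂Q/∂x = 0
  ∂P/∂y = 0
  integrand = ∂Q/∂x - ∂P/∂y = 0.
Integrating over R: integral_0^1 integral_0^1 (0) dx dy = 0.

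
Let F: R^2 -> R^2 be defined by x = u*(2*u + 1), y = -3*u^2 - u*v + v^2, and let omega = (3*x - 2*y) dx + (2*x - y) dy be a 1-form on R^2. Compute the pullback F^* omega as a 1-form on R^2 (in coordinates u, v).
F^* omega = (6*u^3 - 5*u^2*v + 12*u^2 - 3*u*v^2 + 3*u + v^3 - 2*v^2) du + (-7*u^3 + 13*u^2*v - 2*u^2 + 3*u*v^2 + 4*u*v - 2*v^3) dv

Using F^*(f dg) = (f ∘ F) d(g ∘ F), substitute each coordinate x_i by F_i(u, v) in f_i, and replace dx_i by d F_i = (∂F_i/∂u) du + (∂F_i/∂v) dv.
  For the x component: f_1(F) = 12*u^2 + 2*u*v + 3*u - 2*v^2; d F_1 = (4*u + 1) du + (0) dv
  For the y component: f_2(F) = 7*u^2 + u*v + 2*u - v^2; d F_2 = (-6*u - v) du + (-u + 2*v) dv
Combining and collecting du, dv coefficients:
  coeff of du: 6*u^3 - 5*u^2*v + 12*u^2 - 3*u*v^2 + 3*u + v^3 - 2*v^2
  coeff of dv: -7*u^3 + 13*u^2*v - 2*u^2 + 3*u*v^2 + 4*u*v - 2*v^3
F^* omega = (6*u^3 - 5*u^2*v + 12*u^2 - 3*u*v^2 + 3*u + v^3 - 2*v^2) du + (-7*u^3 + 13*u^2*v - 2*u^2 + 3*u*v^2 + 4*u*v - 2*v^3) dv.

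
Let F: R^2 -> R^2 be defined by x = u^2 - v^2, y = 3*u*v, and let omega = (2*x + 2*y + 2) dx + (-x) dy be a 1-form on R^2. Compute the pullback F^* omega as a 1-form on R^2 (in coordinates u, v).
F^* omega = (4*u^3 + 9*u^2*v - 4*u*v^2 + 4*u + 3*v^3) du + (-3*u^3 - 4*u^2*v - 9*u*v^2 + 4*v^3 - 4*v) dv

Using F^*(f dg) = (f ∘ F) d(g ∘ F), substitute each coordinate x_i by F_i(u, v) in f_i, and replace dx_i by d F_i = (∂F_i/∂u) du + (∂F_i/∂v) dv.
  For the x component: f_1(F) = 2*u^2 + 6*u*v - 2*v^2 + 2; d F_1 = (2*u) du + (-2*v) dv
  For the y component: f_2(F) = -u^2 + v^2; d F_2 = (3*v) du + (3*u) dv
Combining and collecting du, dv coefficients:
  coeff of du: 4*u^3 + 9*u^2*v - 4*u*v^2 + 4*u + 3*v^3
  coeff of dv: -3*u^3 - 4*u^2*v - 9*u*v^2 + 4*v^3 - 4*v
F^* omega = (4*u^3 + 9*u^2*v - 4*u*v^2 + 4*u + 3*v^3) du + (-3*u^3 - 4*u^2*v - 9*u*v^2 + 4*v^3 - 4*v) dv.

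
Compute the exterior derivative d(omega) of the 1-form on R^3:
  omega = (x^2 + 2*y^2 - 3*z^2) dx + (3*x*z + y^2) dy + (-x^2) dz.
d(omega) = (-4*y + 3*z) dx ∧ dy + (-2*x + 6*z) dx ∧ dz + (-3*x) dy ∧ dz

For a 1-form omega = sum_i f_i dx_i, the exterior derivative is
  d(omega) = sum_{i < j} (∂f_j/∂x_i - ∂f_i/∂x_j) dx_i ∧ dx_j.
  coefficient of dx ∧ dy: ∂f_2/∂x - ∂f_1/∂y = ∂(3*x*z + y^2)/∂x - ∂(x^2 + 2*y^2 - 3*z^2)/∂y = -4*y + 3*z
  coefficient of dx ∧ dz: ∂f_3/∂x - ∂f_1/∂z = ∂(-x^2)/∂x - ∂(x^2 + 2*y^2 - 3*z^2)/∂z = -2*x + 6*z
  coefficient of dy ∧ dz: ∂f_3/∂y - ∂f_2/∂z = ∂(-x^2)/∂y - ∂(3*x*z + y^2)/∂z = -3*x
Assembling: d(omega) = (-4*y + 3*z) dx ∧ dy + (-2*x + 6*z) dx ∧ dz + (-3*x) dy ∧ dz.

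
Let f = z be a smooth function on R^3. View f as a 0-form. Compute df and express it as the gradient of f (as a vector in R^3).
df = (0) dx + (0) dy + (1) dz; grad f = (0, 0, 1)

For a 0-form f, d f = (∂f/∂x) dx + (∂f/∂y) dy + (∂f/∂z) dz. The components of the vector representation are exactly the entries of grad f in Cartesian coordinates:
  ∂f/∂x = 0
  ∂f/∂y = 0
  ∂f/∂z = 1.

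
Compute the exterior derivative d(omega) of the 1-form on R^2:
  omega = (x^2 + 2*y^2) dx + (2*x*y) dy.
d(omega) = (-2*y) dx ∧ dy

For a 1-form omega = sum_i f_i dx_i, the exterior derivative is
  d(omega) = sum_{i < j} (∂f_j/∂x_i - ∂f_i/∂x_j) dx_i ∧ dx_j.
  coefficient of dx ∧ dy: ∂f_2/∂x - ∂f_1/∂y = ∂(2*x*y)/∂x - ∂(x^2 + 2*y^2)/∂y = -2*y
Assembling: d(omega) = (-2*y) dx ∧ dy.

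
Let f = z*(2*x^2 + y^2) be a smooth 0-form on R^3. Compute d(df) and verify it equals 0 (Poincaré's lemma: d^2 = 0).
d(df) = 0

Step 1: df = sum_i (∂f/∂x_i) dx_i = (4*x*z) dx + (2*y*z) dy + (2*x^2 + y^2) dz.
Step 2: Apply d again. Using the 1-form formula, the coefficient of dx ∧ dy in d(df) is ∂^2 f/∂x ∂y - ∂^2 f/∂y ∂x = (0) - (0) = 0 (equality of mixed partials for smooth f).
Similarly for dx ∧ dz and dy ∧ dz — all coefficients vanish. So d(df) = 0.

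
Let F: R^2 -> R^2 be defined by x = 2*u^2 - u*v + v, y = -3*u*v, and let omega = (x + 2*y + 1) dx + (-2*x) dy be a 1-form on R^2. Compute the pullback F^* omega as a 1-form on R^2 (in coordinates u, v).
F^* omega = (8*u^3 - 18*u^2*v + u*v^2 + 4*u*v + 4*u + 5*v^2 - v) du + (10*u^3 + u^2*v + 2*u^2 - 2*u*v - u + v + 1) dv

Using F^*(f dg) = (f ∘ F) d(g ∘ F), substitute each coordinate x_i by F_i(u, v) in f_i, and replace dx_i by d F_i = (∂F_i/∂u) du + (∂F_i/∂v) dv.
  For the x component: f_1(F) = 2*u^2 - 7*u*v + v + 1; d F_1 = (4*u - v) du + (1 - u) dv
  For the y component: f_2(F) = -4*u^2 + 2*u*v - 2*v; d F_2 = (-3*v) du + (-3*u) dv
Combining and collecting du, dv coefficients:
  coeff of du: 8*u^3 - 18*u^2*v + u*v^2 + 4*u*v + 4*u + 5*v^2 - v
  coeff of dv: 10*u^3 + u^2*v + 2*u^2 - 2*u*v - u + v + 1
F^* omega = (8*u^3 - 18*u^2*v + u*v^2 + 4*u*v + 4*u + 5*v^2 - v) du + (10*u^3 + u^2*v + 2*u^2 - 2*u*v - u + v + 1) dv.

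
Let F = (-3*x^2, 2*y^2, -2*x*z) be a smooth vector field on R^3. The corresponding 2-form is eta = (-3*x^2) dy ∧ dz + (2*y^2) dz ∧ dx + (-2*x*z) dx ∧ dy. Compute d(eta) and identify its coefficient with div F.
d(eta) = (-8*x + 4*y) dx ∧ dy ∧ dz; div F = -8*x + 4*y

For a 2-form in R^3 of the form above, applying d gives a 3-form with coefficient ∂P/∂x + ∂Q/∂y + ∂R/∂z:
  ∂P/∂x = -6*x
  ∂Q/∂y = 4*y
  ∂R/∂z = -2*x
Sum = -8*x + 4*y, which is exactly div F.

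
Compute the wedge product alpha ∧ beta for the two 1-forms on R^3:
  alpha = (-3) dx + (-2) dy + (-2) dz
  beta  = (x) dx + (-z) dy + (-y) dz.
alpha ∧ beta = (2*x + 3*z) dx ∧ dy + (2*x + 3*y) dx ∧ dz + (2*y - 2*z) dy ∧ dz

Distribute the wedge, using dx_i ∧ dx_j = -dx_j ∧ dx_i and dx_i ∧ dx_i = 0. For each pair (i, j) with i < j, the coefficient of dx_i ∧ dx_j in alpha ∧ beta is (alpha_i * beta_j - alpha_j * beta_i). Collecting: alpha ∧ beta = (2*x + 3*z) dx ∧ dy + (2*x + 3*y) dx ∧ dz + (2*y - 2*z) dy ∧ dz.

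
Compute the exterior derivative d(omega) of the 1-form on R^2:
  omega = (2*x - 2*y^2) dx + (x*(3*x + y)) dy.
d(omega) = (6*x + 5*y) dx ∧ dy

For a 1-form omega = sum_i f_i dx_i, the exterior derivative is
  d(omega) = sum_{i < j} (∂f_j/∂x_i - ∂f_i/∂x_j) dx_i ∧ dx_j.
  coefficient of dx ∧ dy: ∂f_2/∂x - ∂f_1/∂y = ∂(x*(3*x + y))/∂x - ∂(2*x - 2*y^2)/∂y = 6*x + 5*y
Assembling: d(omega) = (6*x + 5*y) dx ∧ dy.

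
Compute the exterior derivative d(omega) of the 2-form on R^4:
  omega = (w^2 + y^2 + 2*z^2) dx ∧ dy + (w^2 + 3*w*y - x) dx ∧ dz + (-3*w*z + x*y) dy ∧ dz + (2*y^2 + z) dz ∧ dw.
d(omega) = (-3*w + y + 4*z) dx ∧ dy ∧ dz + (2*w) dx ∧ dy ∧ dw + (2*w + 3*y) dx ∧ dz ∧ dw + (4*y - 3*z) dy ∧ dz ∧ dw

For a 2-form omega = sum_{i<j} g_{ij} dx_i ∧ dx_j, the exterior derivative is
  d(omega) = sum_{i<j} d(g_{ij}) ∧ dx_i ∧ dx_j = sum_{i<j, k} (∂g_{ij}/∂x_k) dx_k ∧ dx_i ∧ dx_j.
Expand each term, using dx_k ∧ dx_i ∧ dx_j = sgn(permutation) dx_{(a)} ∧ dx_{(b)} ∧ dx_{(c)} with (a < b < c) sorted:
  d(w^2 + y^2 + 2*z^2) includes (∂/∂z)(w^2 + y^2 + 2*z^2) dz = (4*z) dz, which multiplied by dx ∧ dy gives (4*z) dx ∧ dy ∧ dz
  d(w^2 + y^2 + 2*z^2) includes (∂/∂w)(w^2 + y^2 + 2*z^2) dw = (2*w) dw, which multiplied by dx ∧ dy gives (2*w) dx ∧ dy ∧ dw
  d(w^2 + 3*w*y - x) includes (∂/∂y)(w^2 + 3*w*y - x) dy = (3*w) dy, which multiplied by dx ∧ dz gives (-3*w) dx ∧ dy ∧ dz
  d(w^2 + 3*w*y - x) includes (∂/∂w)(w^2 + 3*w*y - x) dw = (2*w + 3*y) dw, which multiplied by dx ∧ dz gives (2*w + 3*y) dx ∧ dz ∧ dw
  d(-3*w*z + x*y) includes (∂/∂x)(-3*w*z + x*y) dx = (y) dx, which multiplied by dy ∧ dz gives (y) dx ∧ dy ∧ dz
  d(-3*w*z + x*y) includes (∂/∂w)(-3*w*z + x*y) dw = (-3*z) dw, which multiplied by dy ∧ dz gives (-3*z) dy ∧ dz ∧ dw
  d(2*y^2 + z) includes (∂/∂y)(2*y^2 + z) dy = (4*y) dy, which multiplied by dz ∧ dw gives (4*y) dy ∧ dz ∧ dw
Collecting like 3-forms: d(omega) = (-3*w + y + 4*z) dx ∧ dy ∧ dz + (2*w) dx ∧ dy ∧ dw + (2*w + 3*y) dx ∧ dz ∧ dw + (4*y - 3*z) dy ∧ dz ∧ dw.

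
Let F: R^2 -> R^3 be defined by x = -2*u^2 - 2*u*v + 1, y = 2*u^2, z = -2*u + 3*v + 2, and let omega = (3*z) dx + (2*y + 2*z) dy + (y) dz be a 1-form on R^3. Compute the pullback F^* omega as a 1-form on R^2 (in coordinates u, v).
F^* omega = (16*u^3 + 4*u^2 - 8*u - 18*v^2 - 12*v) du + (6*u*(3*u - 3*v - 2)) dv

Using F^*(f dg) = (f ∘ F) d(g ∘ F), substitute each coordinate x_i by F_i(u, v) in f_i, and replace dx_i by d F_i = (∂F_i/∂u) du + (∂F_i/∂v) dv.
  For the x component: f_1(F) = -6*u + 9*v + 6; d F_1 = (-4*u - 2*v) du + (-2*u) dv
  For the y component: f_2(F) = 4*u^2 - 4*u + 6*v + 4; d F_2 = (4*u) du + (0) dv
  For the z component: f_3(F) = 2*u^2; d F_3 = (-2) du + (3) dv
Combining and collecting du, dv coefficients:
  coeff of du: 16*u^3 + 4*u^2 - 8*u - 18*v^2 - 12*v
  coeff of dv: 6*u*(3*u - 3*v - 2)
F^* omega = (16*u^3 + 4*u^2 - 8*u - 18*v^2 - 12*v) du + (6*u*(3*u - 3*v - 2)) dv.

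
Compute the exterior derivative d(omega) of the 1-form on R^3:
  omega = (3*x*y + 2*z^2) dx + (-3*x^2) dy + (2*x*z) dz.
d(omega) = (-9*x) dx ∧ dy + (-2*z) dx ∧ dz

For a 1-form omega = sum_i f_i dx_i, the exterior derivative is
  d(omega) = sum_{i < j} (∂f_j/∂x_i - ∂f_i/∂x_j) dx_i ∧ dx_j.
  coefficient of dx ∧ dy: ∂f_2/∂x - ∂f_1/∂y = ∂(-3*x^2)/∂x - ∂(3*x*y + 2*z^2)/∂y = -9*x
  coefficient of dx ∧ dz: ∂f_3/∂x - ∂f_1/∂z = ∂(2*x*z)/∂x - ∂(3*x*y + 2*z^2)/∂z = -2*z
Assembling: d(omega) = (-9*x) dx ∧ dy + (-2*z) dx ∧ dz.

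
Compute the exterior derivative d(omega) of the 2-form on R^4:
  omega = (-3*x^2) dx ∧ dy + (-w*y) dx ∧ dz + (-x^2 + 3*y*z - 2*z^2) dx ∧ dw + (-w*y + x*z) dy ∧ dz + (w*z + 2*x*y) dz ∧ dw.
d(omega) = (w + z) dx ∧ dy ∧ dz + (-2*y + 4*z) dx ∧ dz ∧ dw + (-3*z) dx ∧ dy ∧ dw + (2*x - y) dy ∧ dz ∧ dw

For a 2-form omega = sum_{i<j} g_{ij} dx_i ∧ dx_j, the exterior derivative is
  d(omega) = sum_{i<j} d(g_{ij}) ∧ dx_i ∧ dx_j = sum_{i<j, k} (∂g_{ij}/∂x_k) dx_k ∧ dx_i ∧ dx_j.
Expand each term, using dx_k ∧ dx_i ∧ dx_j = sgn(permutation) dx_{(a)} ∧ dx_{(b)} ∧ dx_{(c)} with (a < b < c) sorted:
  d(-w*y) includes (∂/∂y)(-w*y) dy = (-w) dy, which multiplied by dx ∧ dz gives (w) dx ∧ dy ∧ dz
  d(-w*y) includes (∂/∂w)(-w*y) dw = (-y) dw, which multiplied by dx ∧ dz gives (-y) dx ∧ dz ∧ dw
  d(-x^2 + 3*y*z - 2*z^2) includes (∂/∂y)(-x^2 + 3*y*z - 2*z^2) dy = (3*z) dy, which multiplied by dx ∧ dw gives (-3*z) dx ∧ dy ∧ dw
  d(-x^2 + 3*y*z - 2*z^2) includes (∂/∂z)(-x^2 + 3*y*z - 2*z^2) dz = (3*y - 4*z) dz, which multiplied by dx ∧ dw gives (-3*y + 4*z) dx ∧ dz ∧ dw
  d(-w*y + x*z) includes (∂/∂x)(-w*y + x*z) dx = (z) dx, which multiplied by dy ∧ dz gives (z) dx ∧ dy ∧ dz
  d(-w*y + x*z) includes (∂/∂w)(-w*y + x*z) dw = (-y) dw, which multiplied by dy ∧ dz gives (-y) dy ∧ dz ∧ dw
  d(w*z + 2*x*y) includes (∂/∂x)(w*z + 2*x*y) dx = (2*y) dx, which multiplied by dz ∧ dw gives (2*y) dx ∧ dz ∧ dw
  d(w*z + 2*x*y) includes (∂/∂y)(w*z + 2*x*y) dy = (2*x) dy, which multiplied by dz ∧ dw gives (2*x) dy ∧ dz ∧ dw
Collecting like 3-forms: d(omega) = (w + z) dx ∧ dy ∧ dz + (-2*y + 4*z) dx ∧ dz ∧ dw + (-3*z) dx ∧ dy ∧ dw + (2*x - y) dy ∧ dz ∧ dw.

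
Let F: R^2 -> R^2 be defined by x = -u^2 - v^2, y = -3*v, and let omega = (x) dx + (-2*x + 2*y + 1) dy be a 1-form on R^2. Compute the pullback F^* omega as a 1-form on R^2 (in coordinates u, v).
F^* omega = (2*u*(u^2 + v^2)) du + (2*u^2*v - 6*u^2 + 2*v^3 - 6*v^2 + 18*v - 3) dv

Using F^*(f dg) = (f ∘ F) d(g ∘ F), substitute each coordinate x_i by F_i(u, v) in f_i, and replace dx_i by d F_i = (∂F_i/∂u) du + (∂F_i/∂v) dv.
  For the x component: f_1(F) = -u^2 - v^2; d F_1 = (-2*u) du + (-2*v) dv
  For the y component: f_2(F) = 2*u^2 + 2*v^2 - 6*v + 1; d F_2 = (0) du + (-3) dv
Combining and collecting du, dv coefficients:
  coeff of du: 2*u*(u^2 + v^2)
  coeff of dv: 2*u^2*v - 6*u^2 + 2*v^3 - 6*v^2 + 18*v - 3
F^* omega = (2*u*(u^2 + v^2)) du + (2*u^2*v - 6*u^2 + 2*v^3 - 6*v^2 + 18*v - 3) dv.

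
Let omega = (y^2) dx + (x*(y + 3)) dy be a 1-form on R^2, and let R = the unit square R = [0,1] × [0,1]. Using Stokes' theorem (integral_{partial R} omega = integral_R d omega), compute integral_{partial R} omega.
integral_(partial R) omega = 5/2

Stokes: integral_partial_R omega = integral_R d omega with d omega = (∂Q/∂x - ∂P/∂y) dx ∧ dy.
  ∂Q/∂x = y + 3
  ∂P/∂y = 2*y
  integrand = ∂Q/∂x - ∂P/∂y = 3 - y.
Integrating over R: integral_0^1 integral_0^1 (3 - y) dx dy = 5/2.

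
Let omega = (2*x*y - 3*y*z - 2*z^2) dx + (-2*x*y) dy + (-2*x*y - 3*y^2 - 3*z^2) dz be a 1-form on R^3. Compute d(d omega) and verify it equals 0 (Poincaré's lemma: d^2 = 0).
d(d omega) = 0

Step 1: d omega = sum_{i<j} (∂f_j/∂x_i - ∂f_i/∂x_j) dx_i ∧ dx_j:
  coeff of dx ∧ dy: -2*x - 2*y + 3*z
  coeff of dx ∧ dz: y + 4*z
  coeff of dy ∧ dz: -2*x - 6*y
Step 2: Apply d again to each 2-form coefficient. The only possible 3-form in R^3 is dx ∧ dy ∧ dz, with coefficient
  ∂(coeff of dy∧dz)/∂x - ∂(coeff of dx∧dz)/∂y + ∂(coeff of dx∧dy)/∂z
  = ∂/∂x (-2*x - 6*y) - ∂/∂y (y + 4*z) + ∂/∂z (-2*x - 2*y + 3*z).
Each of these terms simplifies to sums of mixed partials that cancel in pairs. The result is 0 (by equality of mixed partials for smooth functions — Schwarz / Clairaut).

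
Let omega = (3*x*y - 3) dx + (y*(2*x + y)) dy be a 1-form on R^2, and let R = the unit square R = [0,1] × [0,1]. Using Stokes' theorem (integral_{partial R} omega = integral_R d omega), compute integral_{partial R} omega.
integral_(partial R) omega = -1/2

Stokes: integral_partial_R omega = integral_R d omega with d omega = (∂Q/∂x - ∂P/∂y) dx ∧ dy.
  ∂Q/∂x = 2*y
  ∂P/∂y = 3*x
  integrand = ∂Q/∂x - ∂P/∂y = -3*x + 2*y.
Integrating over R: integral_0^1 integral_0^1 (-3*x + 2*y) dx dy = -1/2.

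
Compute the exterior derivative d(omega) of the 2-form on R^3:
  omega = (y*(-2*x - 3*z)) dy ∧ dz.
d(omega) = (-2*y) dx ∧ dy ∧ dz

For a 2-form omega = sum_{i<j} g_{ij} dx_i ∧ dx_j, the exterior derivative is
  d(omega) = sum_{i<j} d(g_{ij}) ∧ dx_i ∧ dx_j = sum_{i<j, k} (∂g_{ij}/∂x_k) dx_k ∧ dx_i ∧ dx_j.
Expand each term, using dx_k ∧ dx_i ∧ dx_j = sgn(permutation) dx_{(a)} ∧ dx_{(b)} ∧ dx_{(c)} with (a < b < c) sorted:
  d(y*(-2*x - 3*z)) includes (∂/∂x)(y*(-2*x - 3*z)) dx = (-2*y) dx, which multiplied by dy ∧ dz gives (-2*y) dx ∧ dy ∧ dz
Collecting like 3-forms: d(omega) = (-2*y) dx ∧ dy ∧ dz.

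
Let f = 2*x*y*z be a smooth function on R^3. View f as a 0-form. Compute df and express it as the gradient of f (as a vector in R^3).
df = (2*y*z) dx + (2*x*z) dy + (2*x*y) dz; grad f = (2*y*z, 2*x*z, 2*x*y)

For a 0-form f, d f = (∂f/∂x) dx + (∂f/∂y) dy + (∂f/∂z) dz. The components of the vector representation are exactly the entries of grad f in Cartesian coordinates:
  ∂f/∂x = 2*y*z
  ∂f/∂y = 2*x*z
  ∂f/∂z = 2*x*y.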